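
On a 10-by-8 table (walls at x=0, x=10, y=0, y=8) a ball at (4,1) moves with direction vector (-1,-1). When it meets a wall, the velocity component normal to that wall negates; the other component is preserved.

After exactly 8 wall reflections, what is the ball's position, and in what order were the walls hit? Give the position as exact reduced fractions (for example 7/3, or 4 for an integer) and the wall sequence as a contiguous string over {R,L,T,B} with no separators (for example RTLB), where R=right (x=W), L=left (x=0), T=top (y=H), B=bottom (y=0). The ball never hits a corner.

1. t=1 → B at (3,0); v=(-1,1)
2. t=3 → L at (0,3); v=(1,1)
3. t=5 → T at (5,8); v=(1,-1)
4. t=5 → R at (10,3); v=(-1,-1)
5. t=3 → B at (7,0); v=(-1,1)
6. t=7 → L at (0,7); v=(1,1)
7. t=1 → T at (1,8); v=(1,-1)
8. t=8 → B at (9,0); v=(1,1)

Final position: (9,0)
Wall sequence: BLTRBLTB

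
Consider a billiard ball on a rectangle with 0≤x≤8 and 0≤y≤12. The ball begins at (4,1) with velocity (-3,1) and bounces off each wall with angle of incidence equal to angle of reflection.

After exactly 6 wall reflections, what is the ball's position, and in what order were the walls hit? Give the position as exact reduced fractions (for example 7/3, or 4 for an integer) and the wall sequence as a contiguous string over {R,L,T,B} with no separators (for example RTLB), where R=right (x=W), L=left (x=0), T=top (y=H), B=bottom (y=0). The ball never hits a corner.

1. t=4/3 → L at (0,7/3); v=(3,1)
2. t=8/3 → R at (8,5); v=(-3,1)
3. t=8/3 → L at (0,23/3); v=(3,1)
4. t=8/3 → R at (8,31/3); v=(-3,1)
5. t=5/3 → T at (3,12); v=(-3,-1)
6. t=1 → L at (0,11); v=(3,-1)

Final position: (0,11)
Wall sequence: LRLRTL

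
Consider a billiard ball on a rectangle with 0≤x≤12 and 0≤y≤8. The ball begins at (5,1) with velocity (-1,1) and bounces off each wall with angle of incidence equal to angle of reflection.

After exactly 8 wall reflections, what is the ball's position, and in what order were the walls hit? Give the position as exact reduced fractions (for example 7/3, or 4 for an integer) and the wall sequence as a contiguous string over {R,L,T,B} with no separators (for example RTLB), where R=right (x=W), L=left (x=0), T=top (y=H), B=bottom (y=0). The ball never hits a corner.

Final position: (10,8)
Wall sequence: LTBRTLBT

1. t=5 → L at (0,6); v=(1,1)
2. t=2 → T at (2,8); v=(1,-1)
3. t=8 → B at (10,0); v=(1,1)
4. t=2 → R at (12,2); v=(-1,1)
5. t=6 → T at (6,8); v=(-1,-1)
6. t=6 → L at (0,2); v=(1,-1)
7. t=2 → B at (2,0); v=(1,1)
8. t=8 → T at (10,8); v=(1,-1)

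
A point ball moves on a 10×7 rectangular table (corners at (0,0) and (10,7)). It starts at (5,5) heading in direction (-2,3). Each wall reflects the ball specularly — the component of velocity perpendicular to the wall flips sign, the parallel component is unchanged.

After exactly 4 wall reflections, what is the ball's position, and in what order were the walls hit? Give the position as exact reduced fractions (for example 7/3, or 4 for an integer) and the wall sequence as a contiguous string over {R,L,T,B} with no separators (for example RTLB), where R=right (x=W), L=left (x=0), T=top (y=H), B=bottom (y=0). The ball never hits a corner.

1. t=2/3 → T at (11/3,7); v=(-2,-3)
2. t=11/6 → L at (0,3/2); v=(2,-3)
3. t=1/2 → B at (1,0); v=(2,3)
4. t=7/3 → T at (17/3,7); v=(2,-3)

Final position: (17/3,7)
Wall sequence: TLBT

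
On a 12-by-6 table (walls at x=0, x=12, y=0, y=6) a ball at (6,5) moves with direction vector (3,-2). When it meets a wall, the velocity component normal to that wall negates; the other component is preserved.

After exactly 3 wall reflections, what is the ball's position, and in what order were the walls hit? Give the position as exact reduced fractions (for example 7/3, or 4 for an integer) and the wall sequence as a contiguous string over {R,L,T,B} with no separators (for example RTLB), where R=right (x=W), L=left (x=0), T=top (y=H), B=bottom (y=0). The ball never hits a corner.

Final position: (3/2,6)
Wall sequence: RBT

1. t=2 → R at (12,1); v=(-3,-2)
2. t=1/2 → B at (21/2,0); v=(-3,2)
3. t=3 → T at (3/2,6); v=(-3,-2)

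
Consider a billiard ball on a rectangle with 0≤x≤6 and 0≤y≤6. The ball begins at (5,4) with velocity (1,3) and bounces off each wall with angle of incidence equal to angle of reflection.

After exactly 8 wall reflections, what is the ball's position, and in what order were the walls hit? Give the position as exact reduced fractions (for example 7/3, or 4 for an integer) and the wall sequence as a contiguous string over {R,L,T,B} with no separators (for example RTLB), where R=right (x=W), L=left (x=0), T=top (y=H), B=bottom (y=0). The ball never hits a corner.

Final position: (11/3,0)
Wall sequence: TRBTBLTB

1. t=2/3 → T at (17/3,6); v=(1,-3)
2. t=1/3 → R at (6,5); v=(-1,-3)
3. t=5/3 → B at (13/3,0); v=(-1,3)
4. t=2 → T at (7/3,6); v=(-1,-3)
5. t=2 → B at (1/3,0); v=(-1,3)
6. t=1/3 → L at (0,1); v=(1,3)
7. t=5/3 → T at (5/3,6); v=(1,-3)
8. t=2 → B at (11/3,0); v=(1,3)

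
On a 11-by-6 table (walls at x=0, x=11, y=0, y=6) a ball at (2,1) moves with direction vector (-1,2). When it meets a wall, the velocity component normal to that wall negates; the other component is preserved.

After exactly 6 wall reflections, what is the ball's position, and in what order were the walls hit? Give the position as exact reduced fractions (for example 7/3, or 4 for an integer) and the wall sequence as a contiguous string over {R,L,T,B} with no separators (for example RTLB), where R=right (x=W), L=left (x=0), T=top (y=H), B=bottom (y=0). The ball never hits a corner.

Final position: (11,3)
Wall sequence: LTBTBR

1. t=2 → L at (0,5); v=(1,2)
2. t=1/2 → T at (1/2,6); v=(1,-2)
3. t=3 → B at (7/2,0); v=(1,2)
4. t=3 → T at (13/2,6); v=(1,-2)
5. t=3 → B at (19/2,0); v=(1,2)
6. t=3/2 → R at (11,3); v=(-1,2)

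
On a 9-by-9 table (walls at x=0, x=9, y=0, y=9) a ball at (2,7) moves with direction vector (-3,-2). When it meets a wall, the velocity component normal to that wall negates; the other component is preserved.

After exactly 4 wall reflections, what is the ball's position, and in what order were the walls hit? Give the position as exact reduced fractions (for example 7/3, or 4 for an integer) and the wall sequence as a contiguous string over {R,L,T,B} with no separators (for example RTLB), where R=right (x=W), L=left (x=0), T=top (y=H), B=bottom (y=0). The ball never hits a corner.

Final position: (0,19/3)
Wall sequence: LBRL

1. t=2/3 → L at (0,17/3); v=(3,-2)
2. t=17/6 → B at (17/2,0); v=(3,2)
3. t=1/6 → R at (9,1/3); v=(-3,2)
4. t=3 → L at (0,19/3); v=(3,2)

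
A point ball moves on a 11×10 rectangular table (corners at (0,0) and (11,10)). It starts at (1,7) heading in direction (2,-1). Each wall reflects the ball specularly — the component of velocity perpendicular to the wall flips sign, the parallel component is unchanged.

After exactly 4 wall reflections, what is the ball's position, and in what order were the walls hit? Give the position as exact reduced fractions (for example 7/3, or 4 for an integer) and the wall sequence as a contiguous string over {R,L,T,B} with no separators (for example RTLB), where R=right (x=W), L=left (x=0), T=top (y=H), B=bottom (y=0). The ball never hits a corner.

Final position: (11,9)
Wall sequence: RBLR

1. t=5 → R at (11,2); v=(-2,-1)
2. t=2 → B at (7,0); v=(-2,1)
3. t=7/2 → L at (0,7/2); v=(2,1)
4. t=11/2 → R at (11,9); v=(-2,1)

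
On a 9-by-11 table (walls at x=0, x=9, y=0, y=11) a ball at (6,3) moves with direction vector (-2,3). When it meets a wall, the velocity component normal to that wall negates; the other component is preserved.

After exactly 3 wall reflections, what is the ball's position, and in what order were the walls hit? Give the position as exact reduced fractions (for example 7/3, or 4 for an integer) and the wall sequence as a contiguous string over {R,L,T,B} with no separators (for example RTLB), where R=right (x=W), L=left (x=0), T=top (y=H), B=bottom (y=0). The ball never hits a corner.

Final position: (20/3,0)
Wall sequence: TLB

1. t=8/3 → T at (2/3,11); v=(-2,-3)
2. t=1/3 → L at (0,10); v=(2,-3)
3. t=10/3 → B at (20/3,0); v=(2,3)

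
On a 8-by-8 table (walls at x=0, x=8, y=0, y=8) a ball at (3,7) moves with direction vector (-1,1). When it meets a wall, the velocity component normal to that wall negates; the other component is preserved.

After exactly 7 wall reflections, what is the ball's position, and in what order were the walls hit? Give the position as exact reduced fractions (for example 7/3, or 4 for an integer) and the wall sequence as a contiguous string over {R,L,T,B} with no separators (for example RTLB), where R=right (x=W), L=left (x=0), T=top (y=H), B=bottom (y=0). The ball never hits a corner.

1. t=1 → T at (2,8); v=(-1,-1)
2. t=2 → L at (0,6); v=(1,-1)
3. t=6 → B at (6,0); v=(1,1)
4. t=2 → R at (8,2); v=(-1,1)
5. t=6 → T at (2,8); v=(-1,-1)
6. t=2 → L at (0,6); v=(1,-1)
7. t=6 → B at (6,0); v=(1,1)

Final position: (6,0)
Wall sequence: TLBRTLB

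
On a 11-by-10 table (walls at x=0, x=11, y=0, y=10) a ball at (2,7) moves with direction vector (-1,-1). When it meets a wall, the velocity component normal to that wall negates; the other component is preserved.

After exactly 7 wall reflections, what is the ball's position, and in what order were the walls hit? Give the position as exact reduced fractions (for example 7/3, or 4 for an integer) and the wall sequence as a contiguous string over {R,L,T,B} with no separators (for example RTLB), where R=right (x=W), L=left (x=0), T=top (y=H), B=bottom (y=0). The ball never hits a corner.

1. t=2 → L at (0,5); v=(1,-1)
2. t=5 → B at (5,0); v=(1,1)
3. t=6 → R at (11,6); v=(-1,1)
4. t=4 → T at (7,10); v=(-1,-1)
5. t=7 → L at (0,3); v=(1,-1)
6. t=3 → B at (3,0); v=(1,1)
7. t=8 → R at (11,8); v=(-1,1)

Final position: (11,8)
Wall sequence: LBRTLBR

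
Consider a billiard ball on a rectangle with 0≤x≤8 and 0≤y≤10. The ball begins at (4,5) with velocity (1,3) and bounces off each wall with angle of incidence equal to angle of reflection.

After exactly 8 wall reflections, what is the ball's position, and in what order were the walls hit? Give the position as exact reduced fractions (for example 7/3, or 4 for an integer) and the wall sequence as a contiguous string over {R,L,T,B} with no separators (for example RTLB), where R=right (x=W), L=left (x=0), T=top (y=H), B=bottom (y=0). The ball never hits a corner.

1. t=5/3 → T at (17/3,10); v=(1,-3)
2. t=7/3 → R at (8,3); v=(-1,-3)
3. t=1 → B at (7,0); v=(-1,3)
4. t=10/3 → T at (11/3,10); v=(-1,-3)
5. t=10/3 → B at (1/3,0); v=(-1,3)
6. t=1/3 → L at (0,1); v=(1,3)
7. t=3 → T at (3,10); v=(1,-3)
8. t=10/3 → B at (19/3,0); v=(1,3)

Final position: (19/3,0)
Wall sequence: TRBTBLTB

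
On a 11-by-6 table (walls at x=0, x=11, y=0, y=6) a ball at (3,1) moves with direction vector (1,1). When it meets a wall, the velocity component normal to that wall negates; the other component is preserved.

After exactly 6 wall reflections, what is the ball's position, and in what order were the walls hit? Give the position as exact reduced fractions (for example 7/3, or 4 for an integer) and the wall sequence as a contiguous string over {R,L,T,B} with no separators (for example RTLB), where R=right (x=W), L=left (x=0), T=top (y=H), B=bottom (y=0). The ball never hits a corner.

Final position: (4,0)
Wall sequence: TRBTLB

1. t=5 → T at (8,6); v=(1,-1)
2. t=3 → R at (11,3); v=(-1,-1)
3. t=3 → B at (8,0); v=(-1,1)
4. t=6 → T at (2,6); v=(-1,-1)
5. t=2 → L at (0,4); v=(1,-1)
6. t=4 → B at (4,0); v=(1,1)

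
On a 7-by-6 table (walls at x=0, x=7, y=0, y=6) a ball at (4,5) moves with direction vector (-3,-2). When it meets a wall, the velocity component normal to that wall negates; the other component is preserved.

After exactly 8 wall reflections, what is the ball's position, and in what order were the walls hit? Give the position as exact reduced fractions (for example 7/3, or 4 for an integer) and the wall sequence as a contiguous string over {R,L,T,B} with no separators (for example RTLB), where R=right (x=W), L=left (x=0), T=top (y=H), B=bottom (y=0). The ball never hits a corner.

Final position: (0,13/3)
Wall sequence: LBRTLRBL

1. t=4/3 → L at (0,7/3); v=(3,-2)
2. t=7/6 → B at (7/2,0); v=(3,2)
3. t=7/6 → R at (7,7/3); v=(-3,2)
4. t=11/6 → T at (3/2,6); v=(-3,-2)
5. t=1/2 → L at (0,5); v=(3,-2)
6. t=7/3 → R at (7,1/3); v=(-3,-2)
7. t=1/6 → B at (13/2,0); v=(-3,2)
8. t=13/6 → L at (0,13/3); v=(3,2)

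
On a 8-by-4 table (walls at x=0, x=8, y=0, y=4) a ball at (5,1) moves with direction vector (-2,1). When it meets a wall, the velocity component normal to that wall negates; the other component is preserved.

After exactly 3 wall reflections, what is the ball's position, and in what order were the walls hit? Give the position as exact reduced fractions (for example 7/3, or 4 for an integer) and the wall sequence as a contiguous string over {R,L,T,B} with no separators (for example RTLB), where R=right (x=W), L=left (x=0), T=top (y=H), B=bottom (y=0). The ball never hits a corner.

1. t=5/2 → L at (0,7/2); v=(2,1)
2. t=1/2 → T at (1,4); v=(2,-1)
3. t=7/2 → R at (8,1/2); v=(-2,-1)

Final position: (8,1/2)
Wall sequence: LTR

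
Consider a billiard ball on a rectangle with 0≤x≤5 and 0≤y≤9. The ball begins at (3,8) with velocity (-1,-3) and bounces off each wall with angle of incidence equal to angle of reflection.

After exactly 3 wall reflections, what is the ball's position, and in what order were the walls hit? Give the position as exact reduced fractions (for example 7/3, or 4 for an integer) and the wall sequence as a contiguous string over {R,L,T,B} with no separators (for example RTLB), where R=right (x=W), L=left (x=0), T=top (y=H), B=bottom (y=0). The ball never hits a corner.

1. t=8/3 → B at (1/3,0); v=(-1,3)
2. t=1/3 → L at (0,1); v=(1,3)
3. t=8/3 → T at (8/3,9); v=(1,-3)

Final position: (8/3,9)
Wall sequence: BLT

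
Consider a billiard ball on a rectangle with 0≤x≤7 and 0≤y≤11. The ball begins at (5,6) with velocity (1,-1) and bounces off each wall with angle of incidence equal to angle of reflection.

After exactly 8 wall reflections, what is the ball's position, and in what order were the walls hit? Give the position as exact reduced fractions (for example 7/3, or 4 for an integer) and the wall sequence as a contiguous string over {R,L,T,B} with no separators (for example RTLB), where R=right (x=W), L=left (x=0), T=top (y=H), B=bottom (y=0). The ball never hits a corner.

Final position: (7,2)
Wall sequence: RBLRTLBR

1. t=2 → R at (7,4); v=(-1,-1)
2. t=4 → B at (3,0); v=(-1,1)
3. t=3 → L at (0,3); v=(1,1)
4. t=7 → R at (7,10); v=(-1,1)
5. t=1 → T at (6,11); v=(-1,-1)
6. t=6 → L at (0,5); v=(1,-1)
7. t=5 → B at (5,0); v=(1,1)
8. t=2 → R at (7,2); v=(-1,1)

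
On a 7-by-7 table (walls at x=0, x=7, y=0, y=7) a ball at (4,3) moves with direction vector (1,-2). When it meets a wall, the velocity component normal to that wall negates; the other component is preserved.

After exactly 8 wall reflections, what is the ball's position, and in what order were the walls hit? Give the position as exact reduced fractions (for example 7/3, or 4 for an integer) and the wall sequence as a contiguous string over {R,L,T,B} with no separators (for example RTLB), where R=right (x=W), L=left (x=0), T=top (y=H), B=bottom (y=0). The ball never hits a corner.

1. t=3/2 → B at (11/2,0); v=(1,2)
2. t=3/2 → R at (7,3); v=(-1,2)
3. t=2 → T at (5,7); v=(-1,-2)
4. t=7/2 → B at (3/2,0); v=(-1,2)
5. t=3/2 → L at (0,3); v=(1,2)
6. t=2 → T at (2,7); v=(1,-2)
7. t=7/2 → B at (11/2,0); v=(1,2)
8. t=3/2 → R at (7,3); v=(-1,2)

Final position: (7,3)
Wall sequence: BRTBLTBR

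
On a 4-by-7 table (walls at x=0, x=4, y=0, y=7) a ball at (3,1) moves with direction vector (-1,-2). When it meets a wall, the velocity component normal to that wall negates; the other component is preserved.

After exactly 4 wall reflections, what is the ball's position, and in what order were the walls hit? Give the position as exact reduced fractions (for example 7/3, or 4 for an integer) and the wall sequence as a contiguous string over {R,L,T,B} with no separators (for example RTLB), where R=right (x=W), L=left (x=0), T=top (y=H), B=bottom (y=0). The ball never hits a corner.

Final position: (4,1)
Wall sequence: BLTR

1. t=1/2 → B at (5/2,0); v=(-1,2)
2. t=5/2 → L at (0,5); v=(1,2)
3. t=1 → T at (1,7); v=(1,-2)
4. t=3 → R at (4,1); v=(-1,-2)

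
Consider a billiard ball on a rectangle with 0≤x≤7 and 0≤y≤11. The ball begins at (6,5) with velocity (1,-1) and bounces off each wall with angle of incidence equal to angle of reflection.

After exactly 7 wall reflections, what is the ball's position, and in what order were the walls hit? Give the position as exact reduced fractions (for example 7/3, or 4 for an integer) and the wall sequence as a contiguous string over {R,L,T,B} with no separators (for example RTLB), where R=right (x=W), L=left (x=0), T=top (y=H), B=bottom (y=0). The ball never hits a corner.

Final position: (5,0)
Wall sequence: RBLRTLB

1. t=1 → R at (7,4); v=(-1,-1)
2. t=4 → B at (3,0); v=(-1,1)
3. t=3 → L at (0,3); v=(1,1)
4. t=7 → R at (7,10); v=(-1,1)
5. t=1 → T at (6,11); v=(-1,-1)
6. t=6 → L at (0,5); v=(1,-1)
7. t=5 → B at (5,0); v=(1,1)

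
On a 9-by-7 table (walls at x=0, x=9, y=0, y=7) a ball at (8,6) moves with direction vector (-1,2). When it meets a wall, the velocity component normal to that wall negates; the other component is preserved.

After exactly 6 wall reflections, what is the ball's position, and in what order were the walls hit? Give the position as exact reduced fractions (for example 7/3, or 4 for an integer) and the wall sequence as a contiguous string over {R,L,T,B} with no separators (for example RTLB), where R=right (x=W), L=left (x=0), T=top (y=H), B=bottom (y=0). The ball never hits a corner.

1. t=1/2 → T at (15/2,7); v=(-1,-2)
2. t=7/2 → B at (4,0); v=(-1,2)
3. t=7/2 → T at (1/2,7); v=(-1,-2)
4. t=1/2 → L at (0,6); v=(1,-2)
5. t=3 → B at (3,0); v=(1,2)
6. t=7/2 → T at (13/2,7); v=(1,-2)

Final position: (13/2,7)
Wall sequence: TBTLBT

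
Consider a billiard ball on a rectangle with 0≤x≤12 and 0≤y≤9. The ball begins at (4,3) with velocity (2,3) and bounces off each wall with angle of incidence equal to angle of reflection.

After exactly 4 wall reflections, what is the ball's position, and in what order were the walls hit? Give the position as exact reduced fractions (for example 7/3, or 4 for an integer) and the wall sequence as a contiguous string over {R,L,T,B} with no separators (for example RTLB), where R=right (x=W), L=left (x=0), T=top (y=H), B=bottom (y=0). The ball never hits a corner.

1. t=2 → T at (8,9); v=(2,-3)
2. t=2 → R at (12,3); v=(-2,-3)
3. t=1 → B at (10,0); v=(-2,3)
4. t=3 → T at (4,9); v=(-2,-3)

Final position: (4,9)
Wall sequence: TRBT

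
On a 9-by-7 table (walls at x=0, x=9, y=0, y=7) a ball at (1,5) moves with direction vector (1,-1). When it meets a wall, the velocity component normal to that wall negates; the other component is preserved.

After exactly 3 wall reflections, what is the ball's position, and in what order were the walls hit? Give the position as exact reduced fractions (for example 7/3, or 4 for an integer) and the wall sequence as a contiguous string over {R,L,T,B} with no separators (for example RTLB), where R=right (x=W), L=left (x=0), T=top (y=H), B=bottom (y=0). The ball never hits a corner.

1. t=5 → B at (6,0); v=(1,1)
2. t=3 → R at (9,3); v=(-1,1)
3. t=4 → T at (5,7); v=(-1,-1)

Final position: (5,7)
Wall sequence: BRT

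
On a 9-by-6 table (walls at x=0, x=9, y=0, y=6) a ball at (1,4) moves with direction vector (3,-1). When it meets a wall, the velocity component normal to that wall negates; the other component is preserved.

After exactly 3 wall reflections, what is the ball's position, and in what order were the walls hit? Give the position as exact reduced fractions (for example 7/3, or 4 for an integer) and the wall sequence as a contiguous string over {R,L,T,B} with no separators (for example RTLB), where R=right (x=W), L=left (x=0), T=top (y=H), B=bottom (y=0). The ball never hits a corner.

Final position: (0,5/3)
Wall sequence: RBL

1. t=8/3 → R at (9,4/3); v=(-3,-1)
2. t=4/3 → B at (5,0); v=(-3,1)
3. t=5/3 → L at (0,5/3); v=(3,1)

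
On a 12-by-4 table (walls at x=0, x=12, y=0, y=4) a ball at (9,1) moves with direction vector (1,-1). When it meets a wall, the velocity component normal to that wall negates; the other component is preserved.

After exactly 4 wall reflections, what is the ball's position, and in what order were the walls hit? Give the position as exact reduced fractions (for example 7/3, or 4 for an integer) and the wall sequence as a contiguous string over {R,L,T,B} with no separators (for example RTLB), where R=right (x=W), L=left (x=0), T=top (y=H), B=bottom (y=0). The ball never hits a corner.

1. t=1 → B at (10,0); v=(1,1)
2. t=2 → R at (12,2); v=(-1,1)
3. t=2 → T at (10,4); v=(-1,-1)
4. t=4 → B at (6,0); v=(-1,1)

Final position: (6,0)
Wall sequence: BRTB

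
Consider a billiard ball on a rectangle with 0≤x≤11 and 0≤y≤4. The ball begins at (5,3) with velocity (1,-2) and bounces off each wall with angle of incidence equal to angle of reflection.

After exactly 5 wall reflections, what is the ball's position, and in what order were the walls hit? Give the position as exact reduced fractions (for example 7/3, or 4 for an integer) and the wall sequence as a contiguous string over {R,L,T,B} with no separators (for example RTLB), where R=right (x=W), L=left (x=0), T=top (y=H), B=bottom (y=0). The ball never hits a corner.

1. t=3/2 → B at (13/2,0); v=(1,2)
2. t=2 → T at (17/2,4); v=(1,-2)
3. t=2 → B at (21/2,0); v=(1,2)
4. t=1/2 → R at (11,1); v=(-1,2)
5. t=3/2 → T at (19/2,4); v=(-1,-2)

Final position: (19/2,4)
Wall sequence: BTBRT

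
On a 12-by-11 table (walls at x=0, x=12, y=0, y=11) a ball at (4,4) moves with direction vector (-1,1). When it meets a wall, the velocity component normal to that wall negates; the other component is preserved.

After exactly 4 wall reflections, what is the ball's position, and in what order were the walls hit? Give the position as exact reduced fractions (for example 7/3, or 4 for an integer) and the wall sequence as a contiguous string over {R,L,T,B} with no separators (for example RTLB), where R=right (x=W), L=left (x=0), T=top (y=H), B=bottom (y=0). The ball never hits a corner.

1. t=4 → L at (0,8); v=(1,1)
2. t=3 → T at (3,11); v=(1,-1)
3. t=9 → R at (12,2); v=(-1,-1)
4. t=2 → B at (10,0); v=(-1,1)

Final position: (10,0)
Wall sequence: LTRB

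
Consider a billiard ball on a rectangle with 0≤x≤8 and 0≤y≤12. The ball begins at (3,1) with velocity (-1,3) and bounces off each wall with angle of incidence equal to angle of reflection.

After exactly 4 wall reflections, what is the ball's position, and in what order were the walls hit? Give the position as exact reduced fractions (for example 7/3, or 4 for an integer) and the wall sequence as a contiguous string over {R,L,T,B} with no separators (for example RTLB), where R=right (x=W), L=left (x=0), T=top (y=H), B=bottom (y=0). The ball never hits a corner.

Final position: (8,10)
Wall sequence: LTBR

1. t=3 → L at (0,10); v=(1,3)
2. t=2/3 → T at (2/3,12); v=(1,-3)
3. t=4 → B at (14/3,0); v=(1,3)
4. t=10/3 → R at (8,10); v=(-1,3)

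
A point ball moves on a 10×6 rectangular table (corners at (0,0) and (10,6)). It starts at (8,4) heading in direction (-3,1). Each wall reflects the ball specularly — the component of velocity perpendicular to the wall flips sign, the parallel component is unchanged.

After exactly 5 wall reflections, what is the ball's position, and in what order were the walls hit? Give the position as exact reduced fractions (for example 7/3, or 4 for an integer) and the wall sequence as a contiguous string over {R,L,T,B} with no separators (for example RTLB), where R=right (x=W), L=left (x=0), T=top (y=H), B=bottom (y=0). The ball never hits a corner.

Final position: (0,4/3)
Wall sequence: TLRBL

1. t=2 → T at (2,6); v=(-3,-1)
2. t=2/3 → L at (0,16/3); v=(3,-1)
3. t=10/3 → R at (10,2); v=(-3,-1)
4. t=2 → B at (4,0); v=(-3,1)
5. t=4/3 → L at (0,4/3); v=(3,1)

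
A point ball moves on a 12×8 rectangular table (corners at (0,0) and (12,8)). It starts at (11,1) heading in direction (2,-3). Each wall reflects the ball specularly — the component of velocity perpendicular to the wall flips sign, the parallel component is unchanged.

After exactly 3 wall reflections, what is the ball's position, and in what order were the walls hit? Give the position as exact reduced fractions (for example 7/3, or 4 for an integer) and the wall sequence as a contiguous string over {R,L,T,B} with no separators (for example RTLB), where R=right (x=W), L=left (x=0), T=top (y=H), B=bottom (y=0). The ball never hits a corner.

1. t=1/3 → B at (35/3,0); v=(2,3)
2. t=1/6 → R at (12,1/2); v=(-2,3)
3. t=5/2 → T at (7,8); v=(-2,-3)

Final position: (7,8)
Wall sequence: BRT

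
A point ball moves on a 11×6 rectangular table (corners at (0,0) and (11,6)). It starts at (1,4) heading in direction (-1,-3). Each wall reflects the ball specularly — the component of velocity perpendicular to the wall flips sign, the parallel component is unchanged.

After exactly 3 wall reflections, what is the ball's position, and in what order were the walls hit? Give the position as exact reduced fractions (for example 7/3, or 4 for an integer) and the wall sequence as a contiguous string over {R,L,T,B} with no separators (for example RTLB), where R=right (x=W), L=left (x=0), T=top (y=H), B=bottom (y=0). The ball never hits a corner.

1. t=1 → L at (0,1); v=(1,-3)
2. t=1/3 → B at (1/3,0); v=(1,3)
3. t=2 → T at (7/3,6); v=(1,-3)

Final position: (7/3,6)
Wall sequence: LBT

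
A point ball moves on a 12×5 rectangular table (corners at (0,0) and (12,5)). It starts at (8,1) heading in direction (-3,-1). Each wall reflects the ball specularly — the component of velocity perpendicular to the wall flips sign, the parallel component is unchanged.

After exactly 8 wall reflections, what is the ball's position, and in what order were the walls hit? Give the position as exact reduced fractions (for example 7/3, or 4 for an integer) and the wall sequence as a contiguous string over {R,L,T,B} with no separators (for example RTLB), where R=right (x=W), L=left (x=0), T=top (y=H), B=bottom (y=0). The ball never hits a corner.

1. t=1 → B at (5,0); v=(-3,1)
2. t=5/3 → L at (0,5/3); v=(3,1)
3. t=10/3 → T at (10,5); v=(3,-1)
4. t=2/3 → R at (12,13/3); v=(-3,-1)
5. t=4 → L at (0,1/3); v=(3,-1)
6. t=1/3 → B at (1,0); v=(3,1)
7. t=11/3 → R at (12,11/3); v=(-3,1)
8. t=4/3 → T at (8,5); v=(-3,-1)

Final position: (8,5)
Wall sequence: BLTRLBRT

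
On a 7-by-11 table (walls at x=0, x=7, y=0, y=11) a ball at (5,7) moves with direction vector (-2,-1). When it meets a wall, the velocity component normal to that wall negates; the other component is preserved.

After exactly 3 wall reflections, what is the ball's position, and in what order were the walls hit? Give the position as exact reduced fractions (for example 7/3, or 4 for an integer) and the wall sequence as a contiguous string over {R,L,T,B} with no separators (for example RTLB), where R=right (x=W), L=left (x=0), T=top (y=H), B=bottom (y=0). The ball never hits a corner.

Final position: (5,0)
Wall sequence: LRB

1. t=5/2 → L at (0,9/2); v=(2,-1)
2. t=7/2 → R at (7,1); v=(-2,-1)
3. t=1 → B at (5,0); v=(-2,1)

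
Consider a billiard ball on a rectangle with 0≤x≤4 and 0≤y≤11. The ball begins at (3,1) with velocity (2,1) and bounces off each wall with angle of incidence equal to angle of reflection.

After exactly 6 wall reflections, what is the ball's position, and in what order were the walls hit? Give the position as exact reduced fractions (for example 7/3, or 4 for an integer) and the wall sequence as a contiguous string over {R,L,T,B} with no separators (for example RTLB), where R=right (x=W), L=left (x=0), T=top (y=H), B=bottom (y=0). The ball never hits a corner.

1. t=1/2 → R at (4,3/2); v=(-2,1)
2. t=2 → L at (0,7/2); v=(2,1)
3. t=2 → R at (4,11/2); v=(-2,1)
4. t=2 → L at (0,15/2); v=(2,1)
5. t=2 → R at (4,19/2); v=(-2,1)
6. t=3/2 → T at (1,11); v=(-2,-1)

Final position: (1,11)
Wall sequence: RLRLRT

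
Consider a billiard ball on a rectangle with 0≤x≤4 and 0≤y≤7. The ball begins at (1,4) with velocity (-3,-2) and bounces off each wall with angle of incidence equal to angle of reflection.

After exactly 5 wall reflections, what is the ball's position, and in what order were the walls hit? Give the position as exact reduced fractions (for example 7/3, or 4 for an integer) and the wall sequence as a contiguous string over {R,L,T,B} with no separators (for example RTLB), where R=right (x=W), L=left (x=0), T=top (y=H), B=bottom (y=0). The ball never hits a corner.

Final position: (4,14/3)
Wall sequence: LRBLR

1. t=1/3 → L at (0,10/3); v=(3,-2)
2. t=4/3 → R at (4,2/3); v=(-3,-2)
3. t=1/3 → B at (3,0); v=(-3,2)
4. t=1 → L at (0,2); v=(3,2)
5. t=4/3 → R at (4,14/3); v=(-3,2)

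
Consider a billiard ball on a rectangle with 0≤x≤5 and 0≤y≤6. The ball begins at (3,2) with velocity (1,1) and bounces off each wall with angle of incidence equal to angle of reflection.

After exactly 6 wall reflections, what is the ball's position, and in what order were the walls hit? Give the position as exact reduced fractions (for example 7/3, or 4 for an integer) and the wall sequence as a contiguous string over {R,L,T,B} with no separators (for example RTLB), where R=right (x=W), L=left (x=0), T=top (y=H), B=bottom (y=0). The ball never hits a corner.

1. t=2 → R at (5,4); v=(-1,1)
2. t=2 → T at (3,6); v=(-1,-1)
3. t=3 → L at (0,3); v=(1,-1)
4. t=3 → B at (3,0); v=(1,1)
5. t=2 → R at (5,2); v=(-1,1)
6. t=4 → T at (1,6); v=(-1,-1)

Final position: (1,6)
Wall sequence: RTLBRT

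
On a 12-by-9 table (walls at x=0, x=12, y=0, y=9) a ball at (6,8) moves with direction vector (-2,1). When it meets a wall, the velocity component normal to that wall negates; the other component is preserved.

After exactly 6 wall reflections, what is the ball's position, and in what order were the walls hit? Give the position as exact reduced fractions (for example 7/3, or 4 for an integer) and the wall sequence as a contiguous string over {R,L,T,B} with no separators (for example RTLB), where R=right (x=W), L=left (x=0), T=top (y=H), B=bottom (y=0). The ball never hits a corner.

Final position: (8,9)
Wall sequence: TLRBLT

1. t=1 → T at (4,9); v=(-2,-1)
2. t=2 → L at (0,7); v=(2,-1)
3. t=6 → R at (12,1); v=(-2,-1)
4. t=1 → B at (10,0); v=(-2,1)
5. t=5 → L at (0,5); v=(2,1)
6. t=4 → T at (8,9); v=(2,-1)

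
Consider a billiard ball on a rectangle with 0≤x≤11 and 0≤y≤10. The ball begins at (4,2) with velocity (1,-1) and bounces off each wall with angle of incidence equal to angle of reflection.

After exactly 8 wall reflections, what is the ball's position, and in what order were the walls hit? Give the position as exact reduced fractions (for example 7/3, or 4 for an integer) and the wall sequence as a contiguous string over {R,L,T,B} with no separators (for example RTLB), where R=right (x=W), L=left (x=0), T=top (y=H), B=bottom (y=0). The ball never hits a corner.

Final position: (0,2)
Wall sequence: BRTLBRTL

1. t=2 → B at (6,0); v=(1,1)
2. t=5 → R at (11,5); v=(-1,1)
3. t=5 → T at (6,10); v=(-1,-1)
4. t=6 → L at (0,4); v=(1,-1)
5. t=4 → B at (4,0); v=(1,1)
6. t=7 → R at (11,7); v=(-1,1)
7. t=3 → T at (8,10); v=(-1,-1)
8. t=8 → L at (0,2); v=(1,-1)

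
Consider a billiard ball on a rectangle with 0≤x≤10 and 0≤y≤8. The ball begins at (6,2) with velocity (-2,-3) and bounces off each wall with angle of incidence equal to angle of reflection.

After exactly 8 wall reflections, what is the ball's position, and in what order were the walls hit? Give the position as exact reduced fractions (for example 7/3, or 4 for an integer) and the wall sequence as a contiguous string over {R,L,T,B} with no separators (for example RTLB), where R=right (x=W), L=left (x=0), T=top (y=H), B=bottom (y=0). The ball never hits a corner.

1. t=2/3 → B at (14/3,0); v=(-2,3)
2. t=7/3 → L at (0,7); v=(2,3)
3. t=1/3 → T at (2/3,8); v=(2,-3)
4. t=8/3 → B at (6,0); v=(2,3)
5. t=2 → R at (10,6); v=(-2,3)
6. t=2/3 → T at (26/3,8); v=(-2,-3)
7. t=8/3 → B at (10/3,0); v=(-2,3)
8. t=5/3 → L at (0,5); v=(2,3)

Final position: (0,5)
Wall sequence: BLTBRTBL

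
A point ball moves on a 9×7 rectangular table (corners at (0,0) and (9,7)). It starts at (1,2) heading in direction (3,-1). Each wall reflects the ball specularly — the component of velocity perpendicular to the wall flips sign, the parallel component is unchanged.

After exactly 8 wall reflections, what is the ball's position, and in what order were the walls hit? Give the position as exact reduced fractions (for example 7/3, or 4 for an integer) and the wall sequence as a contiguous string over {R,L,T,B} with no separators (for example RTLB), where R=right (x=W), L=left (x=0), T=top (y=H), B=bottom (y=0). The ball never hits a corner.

Final position: (5,0)
Wall sequence: BRLRTLRB

1. t=2 → B at (7,0); v=(3,1)
2. t=2/3 → R at (9,2/3); v=(-3,1)
3. t=3 → L at (0,11/3); v=(3,1)
4. t=3 → R at (9,20/3); v=(-3,1)
5. t=1/3 → T at (8,7); v=(-3,-1)
6. t=8/3 → L at (0,13/3); v=(3,-1)
7. t=3 → R at (9,4/3); v=(-3,-1)
8. t=4/3 → B at (5,0); v=(-3,1)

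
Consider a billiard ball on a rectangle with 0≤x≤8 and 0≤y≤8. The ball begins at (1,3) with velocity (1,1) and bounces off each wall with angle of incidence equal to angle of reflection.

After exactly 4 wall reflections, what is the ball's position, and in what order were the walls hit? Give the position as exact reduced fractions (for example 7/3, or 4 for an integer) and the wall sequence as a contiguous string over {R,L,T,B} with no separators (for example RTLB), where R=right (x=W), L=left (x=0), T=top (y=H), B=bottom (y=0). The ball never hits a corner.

Final position: (0,2)
Wall sequence: TRBL

1. t=5 → T at (6,8); v=(1,-1)
2. t=2 → R at (8,6); v=(-1,-1)
3. t=6 → B at (2,0); v=(-1,1)
4. t=2 → L at (0,2); v=(1,1)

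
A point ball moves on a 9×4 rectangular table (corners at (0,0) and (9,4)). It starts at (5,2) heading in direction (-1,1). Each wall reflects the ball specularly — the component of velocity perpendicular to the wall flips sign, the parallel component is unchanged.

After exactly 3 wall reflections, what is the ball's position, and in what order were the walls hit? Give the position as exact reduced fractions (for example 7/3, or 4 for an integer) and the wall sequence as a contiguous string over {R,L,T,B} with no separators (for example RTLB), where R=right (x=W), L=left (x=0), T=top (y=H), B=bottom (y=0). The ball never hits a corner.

Final position: (1,0)
Wall sequence: TLB

1. t=2 → T at (3,4); v=(-1,-1)
2. t=3 → L at (0,1); v=(1,-1)
3. t=1 → B at (1,0); v=(1,1)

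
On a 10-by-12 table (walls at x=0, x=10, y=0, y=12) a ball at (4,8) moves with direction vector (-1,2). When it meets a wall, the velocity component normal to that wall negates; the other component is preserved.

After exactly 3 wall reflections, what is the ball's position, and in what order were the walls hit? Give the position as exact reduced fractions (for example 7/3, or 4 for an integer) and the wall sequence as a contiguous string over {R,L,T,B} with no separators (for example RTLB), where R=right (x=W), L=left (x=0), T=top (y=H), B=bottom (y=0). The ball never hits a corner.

1. t=2 → T at (2,12); v=(-1,-2)
2. t=2 → L at (0,8); v=(1,-2)
3. t=4 → B at (4,0); v=(1,2)

Final position: (4,0)
Wall sequence: TLB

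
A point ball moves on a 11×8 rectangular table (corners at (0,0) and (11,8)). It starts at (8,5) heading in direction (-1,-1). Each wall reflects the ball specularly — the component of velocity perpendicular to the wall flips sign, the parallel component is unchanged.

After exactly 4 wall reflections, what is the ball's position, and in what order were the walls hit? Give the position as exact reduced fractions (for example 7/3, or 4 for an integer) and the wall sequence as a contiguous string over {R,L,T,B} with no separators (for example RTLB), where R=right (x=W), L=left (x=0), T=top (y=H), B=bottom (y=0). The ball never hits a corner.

Final position: (11,2)
Wall sequence: BLTR

1. t=5 → B at (3,0); v=(-1,1)
2. t=3 → L at (0,3); v=(1,1)
3. t=5 → T at (5,8); v=(1,-1)
4. t=6 → R at (11,2); v=(-1,-1)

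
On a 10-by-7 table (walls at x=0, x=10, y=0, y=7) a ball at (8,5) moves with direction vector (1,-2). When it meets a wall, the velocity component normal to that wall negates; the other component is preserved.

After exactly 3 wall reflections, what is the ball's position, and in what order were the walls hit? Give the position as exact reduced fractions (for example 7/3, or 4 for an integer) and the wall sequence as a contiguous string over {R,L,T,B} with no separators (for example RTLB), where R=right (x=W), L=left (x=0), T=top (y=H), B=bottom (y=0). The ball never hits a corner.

1. t=2 → R at (10,1); v=(-1,-2)
2. t=1/2 → B at (19/2,0); v=(-1,2)
3. t=7/2 → T at (6,7); v=(-1,-2)

Final position: (6,7)
Wall sequence: RBT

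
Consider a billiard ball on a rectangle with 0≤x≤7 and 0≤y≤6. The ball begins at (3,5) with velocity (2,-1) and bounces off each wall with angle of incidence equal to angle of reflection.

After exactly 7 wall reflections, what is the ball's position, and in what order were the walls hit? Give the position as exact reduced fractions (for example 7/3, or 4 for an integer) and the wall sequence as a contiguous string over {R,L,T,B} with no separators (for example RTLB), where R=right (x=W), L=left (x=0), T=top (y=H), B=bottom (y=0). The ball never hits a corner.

Final position: (7,1)
Wall sequence: RBLRTLR

1. t=2 → R at (7,3); v=(-2,-1)
2. t=3 → B at (1,0); v=(-2,1)
3. t=1/2 → L at (0,1/2); v=(2,1)
4. t=7/2 → R at (7,4); v=(-2,1)
5. t=2 → T at (3,6); v=(-2,-1)
6. t=3/2 → L at (0,9/2); v=(2,-1)
7. t=7/2 → R at (7,1); v=(-2,-1)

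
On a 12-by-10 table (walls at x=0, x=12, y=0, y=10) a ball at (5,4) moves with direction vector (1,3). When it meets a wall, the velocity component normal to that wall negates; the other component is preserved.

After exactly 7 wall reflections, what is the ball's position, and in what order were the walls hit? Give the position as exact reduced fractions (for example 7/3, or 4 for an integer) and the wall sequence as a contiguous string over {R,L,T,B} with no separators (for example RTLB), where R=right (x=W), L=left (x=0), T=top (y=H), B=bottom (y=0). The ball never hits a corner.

Final position: (1/3,0)
Wall sequence: TBRTBTB

1. t=2 → T at (7,10); v=(1,-3)
2. t=10/3 → B at (31/3,0); v=(1,3)
3. t=5/3 → R at (12,5); v=(-1,3)
4. t=5/3 → T at (31/3,10); v=(-1,-3)
5. t=10/3 → B at (7,0); v=(-1,3)
6. t=10/3 → T at (11/3,10); v=(-1,-3)
7. t=10/3 → B at (1/3,0); v=(-1,3)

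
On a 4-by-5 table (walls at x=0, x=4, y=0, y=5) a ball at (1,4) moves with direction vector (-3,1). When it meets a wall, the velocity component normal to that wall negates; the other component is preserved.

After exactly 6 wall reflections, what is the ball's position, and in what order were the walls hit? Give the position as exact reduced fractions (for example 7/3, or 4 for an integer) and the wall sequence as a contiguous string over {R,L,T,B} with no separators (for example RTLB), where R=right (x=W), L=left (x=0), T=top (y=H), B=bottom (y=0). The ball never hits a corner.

1. t=1/3 → L at (0,13/3); v=(3,1)
2. t=2/3 → T at (2,5); v=(3,-1)
3. t=2/3 → R at (4,13/3); v=(-3,-1)
4. t=4/3 → L at (0,3); v=(3,-1)
5. t=4/3 → R at (4,5/3); v=(-3,-1)
6. t=4/3 → L at (0,1/3); v=(3,-1)

Final position: (0,1/3)
Wall sequence: LTRLRL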